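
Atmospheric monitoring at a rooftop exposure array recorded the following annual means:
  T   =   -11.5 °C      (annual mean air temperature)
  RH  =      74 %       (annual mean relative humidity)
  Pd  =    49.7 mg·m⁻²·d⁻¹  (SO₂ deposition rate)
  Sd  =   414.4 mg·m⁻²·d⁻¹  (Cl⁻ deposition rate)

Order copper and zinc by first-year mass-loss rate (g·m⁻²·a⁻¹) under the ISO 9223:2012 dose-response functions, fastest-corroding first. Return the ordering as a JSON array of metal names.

["zinc", "copper"]

copper: f(T) = +0.126·(T−10) [T≤10 °C] = -2.7090
  SO₂ term: 0.0053·49.7^0.26·exp(0.059·74-2.7090) = 0.07673
  Cl⁻ term: 0.01025·414.4^0.27·exp(0.036·74+0.049·-11.5) = 0.4262
  r_corr = 0.07673 + 0.4262 = 0.503 μm/a
  mass loss = 0.503 μm/a × 8.96 g/cm³ = 4.507 g·m⁻²·a⁻¹
zinc: T≤10 °C ⇒ hinge +0.038·(-11.5−10) = -0.8170
  Pd branch = 0.0129·Pd^0.44·e^(0.046·RH+f) = 0.9561 μm/a
  Sd branch = 0.0175·Sd^0.57·e^(0.008·RH+0.085·T) = 0.3694 μm/a
  r_corr = 0.9561 + 0.3694 = 1.326 μm/a
  mass loss = 1.326 μm/a × 7.14 g/cm³ = 9.464 g·m⁻²·a⁻¹
Ordering by g·m⁻²·a⁻¹: zinc (9.46) > copper (4.51)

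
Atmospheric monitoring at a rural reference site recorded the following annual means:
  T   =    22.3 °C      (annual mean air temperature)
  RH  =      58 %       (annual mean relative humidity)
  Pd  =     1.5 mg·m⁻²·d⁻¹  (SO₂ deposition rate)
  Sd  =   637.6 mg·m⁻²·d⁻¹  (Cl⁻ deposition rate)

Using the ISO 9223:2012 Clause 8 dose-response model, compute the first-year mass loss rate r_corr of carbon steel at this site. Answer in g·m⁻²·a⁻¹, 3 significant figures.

r_corr = 754 g·m⁻²·a⁻¹

carbon steel: f(T) = -0.054·(T−10) [T>10 °C] = -0.6642
  Pd branch = 1.77·Pd^0.52·e^(0.02·RH+f) = 3.588 μm/a
  Cl⁻ term: 0.102·637.6^0.62·exp(0.033·58+0.04·22.3) = 92.48
  r_corr = 3.588 + 92.48 = 96.07 μm/a
Convert to mass loss: 96.07 μm/a × 7.85 g/cm³ = 754.1 g·m⁻²·a⁻¹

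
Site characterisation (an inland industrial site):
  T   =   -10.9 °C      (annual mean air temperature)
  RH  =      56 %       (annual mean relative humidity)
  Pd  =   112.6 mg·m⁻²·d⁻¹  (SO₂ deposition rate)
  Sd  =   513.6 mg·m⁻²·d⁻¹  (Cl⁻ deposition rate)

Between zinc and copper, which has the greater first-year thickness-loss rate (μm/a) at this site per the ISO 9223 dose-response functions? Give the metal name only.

zinc

zinc: f(T) = +0.038·(T−10) [T≤10 °C] = -0.7942
  sulphur-dioxide contribution → 0.6125 μm/a
  chloride contribution → 0.3804 μm/a
  total first-year rate 0.9929 μm/a
copper: f(T) = +0.126·(T−10) [T≤10 °C] = -2.6334
  sulphur-dioxide contribution → 0.03539 μm/a
  chloride contribution → 0.2433 μm/a
  total first-year rate 0.2787 μm/a
Ordering by μm/a: zinc (0.993) > copper (0.279)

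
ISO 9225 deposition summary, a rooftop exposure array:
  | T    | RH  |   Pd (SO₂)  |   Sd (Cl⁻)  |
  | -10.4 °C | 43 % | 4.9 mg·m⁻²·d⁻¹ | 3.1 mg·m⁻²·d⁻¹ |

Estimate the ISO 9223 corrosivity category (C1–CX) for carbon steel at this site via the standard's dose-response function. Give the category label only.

C1

carbon steel: temperature factor f = +0.150·(-20.4) = -3.0600
  Pd branch = 1.77·Pd^0.52·e^(0.02·RH+f) = 0.4482 μm/a
  Sd branch = 0.102·Sd^0.62·e^(0.033·RH+0.04·T) = 0.5608 μm/a
  sum: 0.4482 + 0.5608 → r_corr = 1.009 μm/a
1.01 μm/a falls in (0, 1.3] for carbon steel → category C1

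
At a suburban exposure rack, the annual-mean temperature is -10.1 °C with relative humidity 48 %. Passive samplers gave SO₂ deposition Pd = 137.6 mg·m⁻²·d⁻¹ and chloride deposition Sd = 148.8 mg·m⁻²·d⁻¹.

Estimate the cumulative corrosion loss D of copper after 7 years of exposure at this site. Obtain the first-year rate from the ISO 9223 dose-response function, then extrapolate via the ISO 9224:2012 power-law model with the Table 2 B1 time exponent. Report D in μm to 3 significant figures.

D(7) = 0.591 μm

copper: T≤10 °C ⇒ hinge +0.126·(-10.1−10) = -2.5326
  Pd branch = 0.0053·Pd^0.26·e^(0.059·RH+f) = 0.02572 μm/a
  Cl⁻ term: 0.01025·148.8^0.27·exp(0.036·48+0.049·-10.1) = 0.1358
  r_corr = 0.02572 + 0.1358 = 0.1615 μm/a
Long-term exponent b (ISO 9224 Table 2, B1) = 0.667
  D(7) = 0.1615 × 7^0.667 = 0.1615 × 3.662 = 0.5914 μm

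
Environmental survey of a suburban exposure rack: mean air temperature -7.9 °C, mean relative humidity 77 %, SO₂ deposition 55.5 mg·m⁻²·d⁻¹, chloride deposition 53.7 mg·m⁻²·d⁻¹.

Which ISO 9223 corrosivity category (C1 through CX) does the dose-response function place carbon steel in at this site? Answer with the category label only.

carbon steel: T≤10 °C ⇒ hinge +0.150·(-7.9−10) = -2.6850
  Pd branch = 1.77·Pd^0.52·e^(0.02·RH+f) = 4.547 μm/a
  Sd branch = 0.102·Sd^0.62·e^(0.033·RH+0.04·T) = 11.16 μm/a
  r_corr = 4.547 + 11.16 = 15.7 μm/a
15.7 μm/a falls in (1.3, 25] for carbon steel → category C2

C2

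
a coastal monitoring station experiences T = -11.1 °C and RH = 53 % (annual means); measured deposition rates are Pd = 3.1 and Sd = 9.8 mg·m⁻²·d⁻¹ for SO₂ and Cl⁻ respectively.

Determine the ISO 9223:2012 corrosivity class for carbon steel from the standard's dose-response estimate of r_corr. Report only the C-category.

carbon steel: f(T) = +0.150·(T−10) [T≤10 °C] = -3.1650
  Pd branch = 1.77·Pd^0.52·e^(0.02·RH+f) = 0.3884 μm/a
  Sd branch = 0.102·Sd^0.62·e^(0.033·RH+0.04·T) = 1.549 μm/a
  sum: 0.3884 + 1.549 → r_corr = 1.937 μm/a
1.94 μm/a falls in (1.3, 25] for carbon steel → category C2

C2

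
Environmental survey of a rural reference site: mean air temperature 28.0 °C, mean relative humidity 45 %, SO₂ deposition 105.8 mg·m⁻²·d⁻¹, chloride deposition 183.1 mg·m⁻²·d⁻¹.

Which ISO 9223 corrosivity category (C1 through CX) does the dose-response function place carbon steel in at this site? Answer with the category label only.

C4

carbon steel: T>10 °C ⇒ hinge -0.054·(28.0−10) = -0.9720
  sulphur-dioxide contribution → 18.6 μm/a
  chloride contribution → 34.9 μm/a
  ⇒ r_corr(carbon steel) = 53.5 μm/a
ISO 9223 Table 2 (carbon steel): 50 < 53.5 ≤ 80 μm/a ⇒ C4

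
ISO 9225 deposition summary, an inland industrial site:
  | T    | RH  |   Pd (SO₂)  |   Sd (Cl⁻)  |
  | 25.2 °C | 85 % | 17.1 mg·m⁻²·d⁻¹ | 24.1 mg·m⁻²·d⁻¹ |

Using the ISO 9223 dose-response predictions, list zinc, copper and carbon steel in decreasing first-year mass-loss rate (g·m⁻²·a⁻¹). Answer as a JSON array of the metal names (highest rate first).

["carbon steel", "copper", "zinc"]

zinc: f(T) = -0.071·(T−10) [T>10 °C] = -1.0792
  SO₂ term: 0.0129·17.1^0.44·exp(0.046·85-1.0792) = 0.763
  Sd branch = 0.0175·Sd^0.57·e^(0.008·RH+0.085·T) = 1.805 μm/a
  r_corr = 0.763 + 1.805 = 2.568 μm/a
  mass loss = 2.568 μm/a × 7.14 g/cm³ = 18.33 g·m⁻²·a⁻¹
copper: f(T) = -0.080·(T−10) [T>10 °C] = -1.2160
  Pd branch = 0.0053·Pd^0.26·e^(0.059·RH+f) = 0.4952 μm/a
  Sd branch = 0.01025·Sd^0.27·e^(0.036·RH+0.049·T) = 1.775 μm/a
  r_corr = 0.4952 + 1.775 = 2.27 μm/a
  mass loss = 2.27 μm/a × 8.96 g/cm³ = 20.34 g·m⁻²·a⁻¹
carbon steel: f(T) = -0.054·(T−10) [T>10 °C] = -0.8208
  Pd branch = 1.77·Pd^0.52·e^(0.02·RH+f) = 18.66 μm/a
  Cl⁻ term: 0.102·24.1^0.62·exp(0.033·85+0.04·25.2) = 33.22
  sum: 18.66 + 33.22 → r_corr = 51.88 μm/a
  mass loss = 51.88 μm/a × 7.85 g/cm³ = 407.3 g·m⁻²·a⁻¹
Ordering by g·m⁻²·a⁻¹: carbon steel (407) > copper (20.3) > zinc (18.3)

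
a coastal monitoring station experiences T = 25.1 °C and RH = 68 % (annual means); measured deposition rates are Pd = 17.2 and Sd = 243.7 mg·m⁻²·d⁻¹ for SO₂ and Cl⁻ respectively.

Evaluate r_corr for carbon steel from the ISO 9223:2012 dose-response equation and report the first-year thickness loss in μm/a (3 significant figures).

r_corr = 92.7 μm/a

carbon steel: f(T) = -0.054·(T−10) [T>10 °C] = -0.8154
  Pd branch = 1.77·Pd^0.52·e^(0.02·RH+f) = 13.4 μm/a
  Sd branch = 0.102·Sd^0.62·e^(0.033·RH+0.04·T) = 79.26 μm/a
  sum: 13.4 + 79.26 → r_corr = 92.65 μm/a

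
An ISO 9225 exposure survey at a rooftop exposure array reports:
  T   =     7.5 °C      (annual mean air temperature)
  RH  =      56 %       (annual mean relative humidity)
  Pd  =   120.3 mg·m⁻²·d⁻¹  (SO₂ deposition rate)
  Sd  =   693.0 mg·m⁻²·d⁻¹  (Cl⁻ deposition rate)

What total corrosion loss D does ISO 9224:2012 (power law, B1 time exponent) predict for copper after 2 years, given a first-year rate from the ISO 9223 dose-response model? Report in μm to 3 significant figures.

D(2) = 1.61 μm

copper: f(T) = +0.126·(T−10) [T≤10 °C] = -0.3150
  Pd branch = 0.0053·Pd^0.26·e^(0.059·RH+f) = 0.3658 μm/a
  Cl⁻ term: 0.01025·693.0^0.27·exp(0.036·56+0.049·7.5) = 0.6499
  r_corr = 0.3658 + 0.6499 = 1.016 μm/a
ISO 9224: D(t) = r_corr · t^b with b = 0.667 (copper, B1)
  D(2) = 1.016 × 2^0.667 = 1.016 × 1.588 = 1.613 μm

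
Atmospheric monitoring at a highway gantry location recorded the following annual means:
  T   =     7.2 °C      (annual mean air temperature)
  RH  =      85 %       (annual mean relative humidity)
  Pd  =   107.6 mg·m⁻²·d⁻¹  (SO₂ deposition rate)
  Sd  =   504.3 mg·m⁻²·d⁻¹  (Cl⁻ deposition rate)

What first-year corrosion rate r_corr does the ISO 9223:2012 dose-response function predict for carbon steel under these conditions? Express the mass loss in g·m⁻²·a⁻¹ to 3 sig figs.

r_corr = 1.41e+03 g·m⁻²·a⁻¹

carbon steel: f(T) = +0.150·(T−10) [T≤10 °C] = -0.4200
  SO₂ term: 1.77·107.6^0.52·exp(0.02·85-0.4200) = 72.51
  Cl⁻ term: 0.102·504.3^0.62·exp(0.033·85+0.04·7.2) = 106.5
  sum: 72.51 + 106.5 → r_corr = 179.1 μm/a
Convert to mass loss: 179.1 μm/a × 7.85 g/cm³ = 1406 g·m⁻²·a⁻¹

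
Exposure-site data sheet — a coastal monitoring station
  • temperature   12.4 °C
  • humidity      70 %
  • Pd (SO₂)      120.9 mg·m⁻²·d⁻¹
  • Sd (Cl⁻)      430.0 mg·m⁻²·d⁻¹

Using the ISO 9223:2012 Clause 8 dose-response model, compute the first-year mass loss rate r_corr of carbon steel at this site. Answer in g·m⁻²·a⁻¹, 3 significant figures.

r_corr = 1.17e+03 g·m⁻²·a⁻¹

carbon steel: T>10 °C ⇒ hinge -0.054·(12.4−10) = -0.1296
  Pd branch = 1.77·Pd^0.52·e^(0.02·RH+f) = 76.31 μm/a
  Sd branch = 0.102·Sd^0.62·e^(0.033·RH+0.04·T) = 72.44 μm/a
  r_corr = 76.31 + 72.44 = 148.7 μm/a
Convert to mass loss: 148.7 μm/a × 7.85 g/cm³ = 1168 g·m⁻²·a⁻¹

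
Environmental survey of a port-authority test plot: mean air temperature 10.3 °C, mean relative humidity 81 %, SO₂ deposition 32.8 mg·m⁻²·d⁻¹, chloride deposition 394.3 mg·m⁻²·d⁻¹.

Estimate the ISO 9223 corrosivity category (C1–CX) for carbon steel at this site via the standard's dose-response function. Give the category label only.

carbon steel: T>10 °C ⇒ hinge -0.054·(10.3−10) = -0.0162
  sulphur-dioxide contribution → 54.04 μm/a
  chloride contribution → 90.74 μm/a
  ⇒ r_corr(carbon steel) = 144.8 μm/a
145 μm/a falls in (80, 200] for carbon steel → category C5

C5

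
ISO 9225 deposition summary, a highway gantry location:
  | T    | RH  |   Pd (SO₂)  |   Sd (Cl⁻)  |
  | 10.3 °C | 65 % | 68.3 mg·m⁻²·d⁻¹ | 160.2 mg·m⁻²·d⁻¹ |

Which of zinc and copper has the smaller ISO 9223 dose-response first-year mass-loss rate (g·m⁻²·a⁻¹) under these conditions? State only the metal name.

copper

zinc: temperature factor f = -0.071·(0.3) = -0.0213
  Pd branch = 0.0129·Pd^0.44·e^(0.046·RH+f) = 1.611 μm/a
  Sd branch = 0.0175·Sd^0.57·e^(0.008·RH+0.085·T) = 1.276 μm/a
  sum: 1.611 + 1.276 → r_corr = 2.886 μm/a
  mass loss = 2.886 μm/a × 7.14 g/cm³ = 20.61 g·m⁻²·a⁻¹
copper: T>10 °C ⇒ hinge -0.080·(10.3−10) = -0.0240
  SO₂ term: 0.0053·68.3^0.26·exp(0.059·65-0.0240) = 0.7183
  Cl⁻ term: 0.01025·160.2^0.27·exp(0.036·65+0.049·10.3) = 0.6941
  sum: 0.7183 + 0.6941 → r_corr = 1.412 μm/a
  mass loss = 1.412 μm/a × 8.96 g/cm³ = 12.66 g·m⁻²·a⁻¹
Ordering by g·m⁻²·a⁻¹: zinc (20.6) > copper (12.7)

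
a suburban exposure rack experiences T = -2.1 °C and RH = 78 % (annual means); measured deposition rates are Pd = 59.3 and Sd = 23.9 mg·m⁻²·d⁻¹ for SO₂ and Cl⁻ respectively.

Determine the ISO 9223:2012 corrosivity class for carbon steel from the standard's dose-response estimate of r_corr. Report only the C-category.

carbon steel: T≤10 °C ⇒ hinge +0.150·(-2.1−10) = -1.8150
  sulphur-dioxide contribution → 11.46 μm/a
  chloride contribution → 8.802 μm/a
  ⇒ r_corr(carbon steel) = 20.26 μm/a
20.3 μm/a falls in (1.3, 25] for carbon steel → category C2

C2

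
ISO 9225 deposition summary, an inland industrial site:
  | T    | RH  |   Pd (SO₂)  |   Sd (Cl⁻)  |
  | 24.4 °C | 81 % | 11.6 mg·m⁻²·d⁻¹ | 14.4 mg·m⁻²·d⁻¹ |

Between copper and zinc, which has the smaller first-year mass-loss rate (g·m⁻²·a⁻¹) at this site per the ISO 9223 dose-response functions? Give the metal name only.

zinc

copper: f(T) = -0.080·(T−10) [T>10 °C] = -1.1520
  sulphur-dioxide contribution → 0.3769 μm/a
  chloride contribution → 1.286 μm/a
  total first-year rate 1.663 μm/a
  mass loss = 1.663 μm/a × 8.96 g/cm³ = 14.9 g·m⁻²·a⁻¹
zinc: temperature factor f = -0.071·(14.4) = -1.0224
  sulphur-dioxide contribution → 0.5664 μm/a
  chloride contribution → 1.217 μm/a
  total first-year rate 1.784 μm/a
  mass loss = 1.784 μm/a × 7.14 g/cm³ = 12.74 g·m⁻²·a⁻¹
Ordering by g·m⁻²·a⁻¹: copper (14.9) > zinc (12.7)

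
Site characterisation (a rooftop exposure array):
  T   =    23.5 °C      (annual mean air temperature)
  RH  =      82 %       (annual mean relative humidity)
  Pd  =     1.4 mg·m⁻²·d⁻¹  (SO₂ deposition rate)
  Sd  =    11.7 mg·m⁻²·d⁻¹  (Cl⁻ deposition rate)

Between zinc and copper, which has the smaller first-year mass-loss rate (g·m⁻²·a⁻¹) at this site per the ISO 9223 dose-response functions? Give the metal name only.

zinc

zinc: T>10 °C ⇒ hinge -0.071·(23.5−10) = -0.9585
  Pd branch = 0.0129·Pd^0.44·e^(0.046·RH+f) = 0.2493 μm/a
  Sd branch = 0.0175·Sd^0.57·e^(0.008·RH+0.085·T) = 1.01 μm/a
  sum: 0.2493 + 1.01 → r_corr = 1.259 μm/a
  mass loss = 1.259 μm/a × 7.14 g/cm³ = 8.991 g·m⁻²·a⁻¹
copper: f(T) = -0.080·(T−10) [T>10 °C] = -1.0800
  SO₂ term: 0.0053·1.4^0.26·exp(0.059·82-1.0800) = 0.2479
  Sd branch = 0.01025·Sd^0.27·e^(0.036·RH+0.049·T) = 1.206 μm/a
  r_corr = 0.2479 + 1.206 = 1.454 μm/a
  mass loss = 1.454 μm/a × 8.96 g/cm³ = 13.03 g·m⁻²·a⁻¹
Ordering by g·m⁻²·a⁻¹: copper (13) > zinc (8.99)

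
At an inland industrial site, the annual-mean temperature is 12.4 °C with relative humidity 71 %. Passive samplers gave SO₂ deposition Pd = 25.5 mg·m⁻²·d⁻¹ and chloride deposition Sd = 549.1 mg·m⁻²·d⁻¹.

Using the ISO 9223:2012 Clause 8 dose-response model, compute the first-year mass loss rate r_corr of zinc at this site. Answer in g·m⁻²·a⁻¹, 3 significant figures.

r_corr = 31.5 g·m⁻²·a⁻¹

zinc: temperature factor f = -0.071·(2.4) = -0.1704
  sulphur-dioxide contribution → 1.185 μm/a
  chloride contribution → 3.229 μm/a
  ⇒ r_corr(zinc) = 4.414 μm/a
Convert to mass loss: 4.414 μm/a × 7.14 g/cm³ = 31.52 g·m⁻²·a⁻¹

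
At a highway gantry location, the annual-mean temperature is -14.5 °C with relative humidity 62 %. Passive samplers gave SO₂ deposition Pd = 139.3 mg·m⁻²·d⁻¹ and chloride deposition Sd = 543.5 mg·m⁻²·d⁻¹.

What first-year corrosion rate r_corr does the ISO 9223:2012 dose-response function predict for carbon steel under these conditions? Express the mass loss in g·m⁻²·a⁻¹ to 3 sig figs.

carbon steel: temperature factor f = +0.150·(-24.5) = -3.6750
  SO₂ term: 1.77·139.3^0.52·exp(0.02·62-3.6750) = 2.02
  Cl⁻ term: 0.102·543.5^0.62·exp(0.033·62+0.04·-14.5) = 21.93
  r_corr = 2.02 + 21.93 = 23.95 μm/a
Convert to mass loss: 23.95 μm/a × 7.85 g/cm³ = 188 g·m⁻²·a⁻¹

r_corr = 188 g·m⁻²·a⁻¹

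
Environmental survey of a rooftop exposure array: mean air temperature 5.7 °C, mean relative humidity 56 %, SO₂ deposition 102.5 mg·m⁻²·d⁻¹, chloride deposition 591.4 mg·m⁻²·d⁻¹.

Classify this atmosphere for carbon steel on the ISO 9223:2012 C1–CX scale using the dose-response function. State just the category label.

C4

carbon steel: T≤10 °C ⇒ hinge +0.150·(5.7−10) = -0.6450
  sulphur-dioxide contribution → 31.61 μm/a
  chloride contribution → 42.54 μm/a
  ⇒ r_corr(carbon steel) = 74.15 μm/a
74.1 μm/a falls in (50, 80] for carbon steel → category C4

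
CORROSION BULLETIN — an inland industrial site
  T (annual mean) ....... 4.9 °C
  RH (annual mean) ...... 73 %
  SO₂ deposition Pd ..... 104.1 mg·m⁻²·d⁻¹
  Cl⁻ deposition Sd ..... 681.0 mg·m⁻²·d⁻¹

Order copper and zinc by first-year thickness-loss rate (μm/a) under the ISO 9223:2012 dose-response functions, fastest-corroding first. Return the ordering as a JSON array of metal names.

["zinc", "copper"]

copper: temperature factor f = +0.126·(-5.1) = -0.6426
  sulphur-dioxide contribution → 0.6922 μm/a
  chloride contribution → 1.05 μm/a
  total first-year rate 1.742 μm/a
zinc: temperature factor f = +0.038·(-5.1) = -0.1938
  sulphur-dioxide contribution → 2.358 μm/a
  chloride contribution → 1.961 μm/a
  ⇒ r_corr(zinc) = 4.318 μm/a
Ordering by μm/a: zinc (4.32) > copper (1.74)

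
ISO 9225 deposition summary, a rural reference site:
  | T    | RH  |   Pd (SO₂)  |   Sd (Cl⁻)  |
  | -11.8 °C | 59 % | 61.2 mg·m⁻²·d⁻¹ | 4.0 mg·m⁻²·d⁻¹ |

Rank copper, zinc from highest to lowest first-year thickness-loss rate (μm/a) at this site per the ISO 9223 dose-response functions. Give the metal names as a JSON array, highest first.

["zinc", "copper"]

copper: T≤10 °C ⇒ hinge +0.126·(-11.8−10) = -2.7468
  Pd branch = 0.0053·Pd^0.26·e^(0.059·RH+f) = 0.03219 μm/a
  Sd branch = 0.01025·Sd^0.27·e^(0.036·RH+0.049·T) = 0.06992 μm/a
  r_corr = 0.03219 + 0.06992 = 0.1021 μm/a
zinc: f(T) = +0.038·(T−10) [T≤10 °C] = -0.8284
  SO₂ term: 0.0129·61.2^0.44·exp(0.046·59-0.8284) = 0.5196
  Cl⁻ term: 0.0175·4.0^0.57·exp(0.008·59+0.085·-11.8) = 0.02268
  r_corr = 0.5196 + 0.02268 = 0.5423 μm/a
Ordering by μm/a: zinc (0.542) > copper (0.102)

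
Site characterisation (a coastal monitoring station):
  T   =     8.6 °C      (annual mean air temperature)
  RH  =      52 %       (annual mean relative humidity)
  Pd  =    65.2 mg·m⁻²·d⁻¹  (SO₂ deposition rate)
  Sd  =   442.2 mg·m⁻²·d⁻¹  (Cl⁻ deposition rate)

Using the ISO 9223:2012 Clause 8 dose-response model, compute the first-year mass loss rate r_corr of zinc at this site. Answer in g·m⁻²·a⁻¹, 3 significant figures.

zinc: f(T) = +0.038·(T−10) [T≤10 °C] = -0.0532
  SO₂ term: 0.0129·65.2^0.44·exp(0.046·52-0.0532) = 0.8406
  Sd branch = 0.0175·Sd^0.57·e^(0.008·RH+0.085·T) = 1.775 μm/a
  sum: 0.8406 + 1.775 → r_corr = 2.616 μm/a
Convert to mass loss: 2.616 μm/a × 7.14 g/cm³ = 18.67 g·m⁻²·a⁻¹

r_corr = 18.7 g·m⁻²·a⁻¹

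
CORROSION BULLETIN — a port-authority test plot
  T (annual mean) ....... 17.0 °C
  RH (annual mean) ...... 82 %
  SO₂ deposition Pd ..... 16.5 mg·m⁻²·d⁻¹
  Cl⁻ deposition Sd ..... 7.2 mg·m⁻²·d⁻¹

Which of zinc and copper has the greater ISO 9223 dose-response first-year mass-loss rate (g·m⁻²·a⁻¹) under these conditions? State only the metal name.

copper

zinc: temperature factor f = -0.071·(7.0) = -0.4970
  Pd branch = 0.0129·Pd^0.44·e^(0.046·RH+f) = 1.171 μm/a
  Cl⁻ term: 0.0175·7.2^0.57·exp(0.008·82+0.085·17.0) = 0.4407
  r_corr = 1.171 + 0.4407 = 1.612 μm/a
  mass loss = 1.612 μm/a × 7.14 g/cm³ = 11.51 g·m⁻²·a⁻¹
copper: f(T) = -0.080·(T−10) [T>10 °C] = -0.5600
  Pd branch = 0.0053·Pd^0.26·e^(0.059·RH+f) = 0.792 μm/a
  Sd branch = 0.01025·Sd^0.27·e^(0.036·RH+0.049·T) = 0.7691 μm/a
  r_corr = 0.792 + 0.7691 = 1.561 μm/a
  mass loss = 1.561 μm/a × 8.96 g/cm³ = 13.99 g·m⁻²·a⁻¹
Ordering by g·m⁻²·a⁻¹: copper (14) > zinc (11.5)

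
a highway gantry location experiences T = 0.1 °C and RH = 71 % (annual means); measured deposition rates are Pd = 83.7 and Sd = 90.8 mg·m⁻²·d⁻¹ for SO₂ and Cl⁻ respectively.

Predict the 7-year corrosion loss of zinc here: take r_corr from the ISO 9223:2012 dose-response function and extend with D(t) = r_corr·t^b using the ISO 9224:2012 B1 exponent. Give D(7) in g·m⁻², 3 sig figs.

D(7) = 70.7 g·m⁻²

zinc: f(T) = +0.038·(T−10) [T≤10 °C] = -0.3762
  sulphur-dioxide contribution → 1.628 μm/a
  chloride contribution → 0.4069 μm/a
  ⇒ r_corr(zinc) = 2.035 μm/a
Long-term exponent b (ISO 9224 Table 2, B1) = 0.813
  D(7) = 2.035 × 7^0.813 = 2.035 × 4.865 = 9.899 μm
  Mass loss = 9.899 μm × 7.14 g/cm³ = 70.68 g·m⁻²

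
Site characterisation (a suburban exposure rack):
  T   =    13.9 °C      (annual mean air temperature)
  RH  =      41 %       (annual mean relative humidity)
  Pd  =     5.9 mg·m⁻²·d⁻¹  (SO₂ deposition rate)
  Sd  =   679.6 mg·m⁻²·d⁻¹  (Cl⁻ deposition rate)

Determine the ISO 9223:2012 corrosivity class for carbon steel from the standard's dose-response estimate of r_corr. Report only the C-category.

carbon steel: temperature factor f = -0.054·(3.9) = -0.2106
  sulphur-dioxide contribution → 8.194 μm/a
  chloride contribution → 39.23 μm/a
  total first-year rate 47.43 μm/a
ISO 9223 Table 2 (carbon steel): 25 < 47.4 ≤ 50 μm/a ⇒ C3

C3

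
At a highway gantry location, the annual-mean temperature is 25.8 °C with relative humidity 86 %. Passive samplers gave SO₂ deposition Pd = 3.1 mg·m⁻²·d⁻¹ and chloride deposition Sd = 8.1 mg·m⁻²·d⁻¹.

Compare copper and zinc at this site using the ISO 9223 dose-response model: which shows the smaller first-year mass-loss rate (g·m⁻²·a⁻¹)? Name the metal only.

zinc

copper: T>10 °C ⇒ hinge -0.080·(25.8−10) = -1.2640
  Pd branch = 0.0053·Pd^0.26·e^(0.059·RH+f) = 0.3211 μm/a
  Cl⁻ term: 0.01025·8.1^0.27·exp(0.036·86+0.049·25.8) = 1.411
  r_corr = 0.3211 + 1.411 = 1.732 μm/a
  mass loss = 1.732 μm/a × 8.96 g/cm³ = 15.52 g·m⁻²·a⁻¹
zinc: f(T) = -0.071·(T−10) [T>10 °C] = -1.1218
  Pd branch = 0.0129·Pd^0.44·e^(0.046·RH+f) = 0.3611 μm/a
  Cl⁻ term: 0.0175·8.1^0.57·exp(0.008·86+0.085·25.8) = 1.028
  sum: 0.3611 + 1.028 → r_corr = 1.389 μm/a
  mass loss = 1.389 μm/a × 7.14 g/cm³ = 9.92 g·m⁻²·a⁻¹
Ordering by g·m⁻²·a⁻¹: copper (15.5) > zinc (9.92)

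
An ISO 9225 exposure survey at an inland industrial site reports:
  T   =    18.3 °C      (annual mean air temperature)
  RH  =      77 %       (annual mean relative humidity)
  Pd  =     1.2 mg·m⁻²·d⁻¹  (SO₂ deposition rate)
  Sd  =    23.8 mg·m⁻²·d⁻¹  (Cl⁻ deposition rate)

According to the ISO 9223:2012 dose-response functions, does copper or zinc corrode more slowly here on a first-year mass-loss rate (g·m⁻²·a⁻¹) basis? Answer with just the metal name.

zinc

copper: f(T) = -0.080·(T−10) [T>10 °C] = -0.6640
  Pd branch = 0.0053·Pd^0.26·e^(0.059·RH+f) = 0.2688 μm/a
  Cl⁻ term: 0.01025·23.8^0.27·exp(0.036·77+0.049·18.3) = 0.9456
  r_corr = 0.2688 + 0.9456 = 1.214 μm/a
  mass loss = 1.214 μm/a × 8.96 g/cm³ = 10.88 g·m⁻²·a⁻¹
zinc: temperature factor f = -0.071·(8.3) = -0.5893
  Pd branch = 0.0129·Pd^0.44·e^(0.046·RH+f) = 0.2678 μm/a
  Sd branch = 0.0175·Sd^0.57·e^(0.008·RH+0.085·T) = 0.9349 μm/a
  sum: 0.2678 + 0.9349 → r_corr = 1.203 μm/a
  mass loss = 1.203 μm/a × 7.14 g/cm³ = 8.587 g·m⁻²·a⁻¹
Ordering by g·m⁻²·a⁻¹: copper (10.9) > zinc (8.59)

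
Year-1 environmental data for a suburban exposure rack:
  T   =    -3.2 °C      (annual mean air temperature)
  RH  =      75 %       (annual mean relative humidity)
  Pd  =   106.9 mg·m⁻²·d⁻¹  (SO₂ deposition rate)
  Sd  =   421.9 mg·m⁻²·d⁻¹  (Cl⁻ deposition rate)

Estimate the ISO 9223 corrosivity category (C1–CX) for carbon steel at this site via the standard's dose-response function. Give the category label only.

carbon steel: temperature factor f = +0.150·(-13.2) = -1.9800
  Pd branch = 1.77·Pd^0.52·e^(0.02·RH+f) = 12.43 μm/a
  Cl⁻ term: 0.102·421.9^0.62·exp(0.033·75+0.04·-3.2) = 45.24
  sum: 12.43 + 45.24 → r_corr = 57.67 μm/a
57.7 μm/a falls in (50, 80] for carbon steel → category C4

C4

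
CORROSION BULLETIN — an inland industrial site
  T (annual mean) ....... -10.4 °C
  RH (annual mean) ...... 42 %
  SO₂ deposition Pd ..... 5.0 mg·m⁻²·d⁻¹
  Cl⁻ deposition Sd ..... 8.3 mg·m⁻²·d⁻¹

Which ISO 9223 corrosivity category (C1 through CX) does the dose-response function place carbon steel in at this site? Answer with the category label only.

C2

carbon steel: temperature factor f = +0.150·(-20.4) = -3.0600
  SO₂ term: 1.77·5.0^0.52·exp(0.02·42-3.0600) = 0.4439
  Sd branch = 0.102·Sd^0.62·e^(0.033·RH+0.04·T) = 0.9993 μm/a
  r_corr = 0.4439 + 0.9993 = 1.443 μm/a
Category bounds: 1.3…25 μm/a bracket r_corr ⇒ C2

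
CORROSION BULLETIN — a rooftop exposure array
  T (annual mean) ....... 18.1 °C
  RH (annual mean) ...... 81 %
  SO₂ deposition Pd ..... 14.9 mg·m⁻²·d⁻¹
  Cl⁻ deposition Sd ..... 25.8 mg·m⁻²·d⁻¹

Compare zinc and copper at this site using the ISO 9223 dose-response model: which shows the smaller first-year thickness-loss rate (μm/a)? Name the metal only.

zinc: f(T) = -0.071·(T−10) [T>10 °C] = -0.5751
  sulphur-dioxide contribution → 0.989 μm/a
  chloride contribution → 0.9937 μm/a
  ⇒ r_corr(zinc) = 1.983 μm/a
copper: f(T) = -0.080·(T−10) [T>10 °C] = -0.6480
  sulphur-dioxide contribution → 0.6658 μm/a
  chloride contribution → 1.105 μm/a
  total first-year rate 1.771 μm/a
Ordering by μm/a: zinc (1.98) > copper (1.77)

copper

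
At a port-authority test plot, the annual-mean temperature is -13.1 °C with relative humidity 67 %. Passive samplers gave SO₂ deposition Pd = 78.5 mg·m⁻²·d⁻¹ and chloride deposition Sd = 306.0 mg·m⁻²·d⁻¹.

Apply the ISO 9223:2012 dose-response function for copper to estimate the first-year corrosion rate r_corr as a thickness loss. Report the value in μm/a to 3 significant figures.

r_corr = 0.329 μm/a

copper: T≤10 °C ⇒ hinge +0.126·(-13.1−10) = -2.9106
  Pd branch = 0.0053·Pd^0.26·e^(0.059·RH+f) = 0.04674 μm/a
  Cl⁻ term: 0.01025·306.0^0.27·exp(0.036·67+0.049·-13.1) = 0.2822
  sum: 0.04674 + 0.2822 → r_corr = 0.329 μm/a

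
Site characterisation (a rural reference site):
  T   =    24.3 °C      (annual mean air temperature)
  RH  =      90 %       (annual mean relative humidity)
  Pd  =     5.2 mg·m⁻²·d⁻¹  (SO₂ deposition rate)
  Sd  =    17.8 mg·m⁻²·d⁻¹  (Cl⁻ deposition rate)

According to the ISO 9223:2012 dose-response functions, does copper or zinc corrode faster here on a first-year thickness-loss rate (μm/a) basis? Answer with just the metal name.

copper: T>10 °C ⇒ hinge -0.080·(24.3−10) = -1.1440
  Pd branch = 0.0053·Pd^0.26·e^(0.059·RH+f) = 0.5245 μm/a
  Cl⁻ term: 0.01025·17.8^0.27·exp(0.036·90+0.049·24.3) = 1.873
  r_corr = 0.5245 + 1.873 = 2.398 μm/a
zinc: T>10 °C ⇒ hinge -0.071·(24.3−10) = -1.0153
  SO₂ term: 0.0129·5.2^0.44·exp(0.046·90-1.0153) = 0.6063
  Cl⁻ term: 0.0175·17.8^0.57·exp(0.008·90+0.085·24.3) = 1.464
  sum: 0.6063 + 1.464 → r_corr = 2.07 μm/a
Ordering by μm/a: copper (2.4) > zinc (2.07)

copper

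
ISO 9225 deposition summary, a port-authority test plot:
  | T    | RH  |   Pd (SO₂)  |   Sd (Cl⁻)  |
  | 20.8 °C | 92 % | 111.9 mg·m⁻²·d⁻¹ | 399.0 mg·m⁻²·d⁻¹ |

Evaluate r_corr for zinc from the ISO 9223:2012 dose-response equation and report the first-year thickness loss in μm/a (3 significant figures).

zinc: temperature factor f = -0.071·(10.8) = -0.7668
  sulphur-dioxide contribution → 3.288 μm/a
  chloride contribution → 6.502 μm/a
  ⇒ r_corr(zinc) = 9.791 μm/a

r_corr = 9.79 μm/a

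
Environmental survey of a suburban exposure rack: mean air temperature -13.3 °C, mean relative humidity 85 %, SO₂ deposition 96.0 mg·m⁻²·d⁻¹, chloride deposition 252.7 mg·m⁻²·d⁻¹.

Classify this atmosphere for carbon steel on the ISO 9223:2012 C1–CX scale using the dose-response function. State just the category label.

carbon steel: T≤10 °C ⇒ hinge +0.150·(-13.3−10) = -3.4950
  Pd branch = 1.77·Pd^0.52·e^(0.02·RH+f) = 3.156 μm/a
  Sd branch = 0.102·Sd^0.62·e^(0.033·RH+0.04·T) = 30.58 μm/a
  sum: 3.156 + 30.58 → r_corr = 33.73 μm/a
ISO 9223 Table 2 (carbon steel): 25 < 33.7 ≤ 50 μm/a ⇒ C3

C3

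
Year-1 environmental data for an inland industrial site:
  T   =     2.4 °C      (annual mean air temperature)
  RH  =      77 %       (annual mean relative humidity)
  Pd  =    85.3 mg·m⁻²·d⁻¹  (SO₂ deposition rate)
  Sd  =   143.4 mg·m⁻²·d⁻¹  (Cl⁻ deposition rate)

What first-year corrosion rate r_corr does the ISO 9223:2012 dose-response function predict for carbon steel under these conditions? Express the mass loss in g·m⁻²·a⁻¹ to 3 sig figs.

r_corr = 452 g·m⁻²·a⁻¹

carbon steel: f(T) = +0.150·(T−10) [T≤10 °C] = -1.1400
  sulphur-dioxide contribution → 26.66 μm/a
  chloride contribution → 30.97 μm/a
  ⇒ r_corr(carbon steel) = 57.62 μm/a
Convert to mass loss: 57.62 μm/a × 7.85 g/cm³ = 452.3 g·m⁻²·a⁻¹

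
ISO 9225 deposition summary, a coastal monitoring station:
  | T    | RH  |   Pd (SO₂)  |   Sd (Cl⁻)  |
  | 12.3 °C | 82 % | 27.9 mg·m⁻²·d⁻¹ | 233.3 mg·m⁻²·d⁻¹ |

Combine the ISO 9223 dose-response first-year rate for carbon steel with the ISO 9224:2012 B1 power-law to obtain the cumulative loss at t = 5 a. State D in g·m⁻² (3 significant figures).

carbon steel: f(T) = -0.054·(T−10) [T>10 °C] = -0.1242
  Pd branch = 1.77·Pd^0.52·e^(0.02·RH+f) = 45.5 μm/a
  Cl⁻ term: 0.102·233.3^0.62·exp(0.033·82+0.04·12.3) = 73.38
  r_corr = 45.5 + 73.38 = 118.9 μm/a
Power-law: D(5) = r_corr · 5^0.523
  D(5) = 118.9 × 5^0.523 = 118.9 × 2.32 = 275.8 μm
  Mass loss = 275.8 μm × 7.85 g/cm³ = 2165 g·m⁻²

D(5) = 2.17e+03 g·m⁻²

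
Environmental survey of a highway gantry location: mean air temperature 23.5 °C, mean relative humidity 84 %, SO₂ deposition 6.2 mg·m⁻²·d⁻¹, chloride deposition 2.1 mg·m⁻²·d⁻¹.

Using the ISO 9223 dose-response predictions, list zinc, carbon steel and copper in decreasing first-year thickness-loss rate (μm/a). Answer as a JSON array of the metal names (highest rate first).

["carbon steel", "copper", "zinc"]

zinc: temperature factor f = -0.071·(13.5) = -0.9585
  sulphur-dioxide contribution → 0.5261 μm/a
  chloride contribution → 0.3855 μm/a
  total first-year rate 0.9116 μm/a
carbon steel: temperature factor f = -0.054·(13.5) = -0.7290
  sulphur-dioxide contribution → 11.83 μm/a
  chloride contribution → 6.614 μm/a
  total first-year rate 18.45 μm/a
copper: f(T) = -0.080·(T−10) [T>10 °C] = -1.0800
  sulphur-dioxide contribution → 0.4108 μm/a
  chloride contribution → 0.8149 μm/a
  total first-year rate 1.226 μm/a
Ordering by μm/a: carbon steel (18.4) > copper (1.23) > zinc (0.912)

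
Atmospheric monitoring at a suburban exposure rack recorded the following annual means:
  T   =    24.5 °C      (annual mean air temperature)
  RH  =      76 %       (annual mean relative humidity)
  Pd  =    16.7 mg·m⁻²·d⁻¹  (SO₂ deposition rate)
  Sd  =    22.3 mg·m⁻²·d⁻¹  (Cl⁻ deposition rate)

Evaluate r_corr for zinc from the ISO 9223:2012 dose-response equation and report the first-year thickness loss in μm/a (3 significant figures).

zinc: T>10 °C ⇒ hinge -0.071·(24.5−10) = -1.0295
  SO₂ term: 0.0129·16.7^0.44·exp(0.046·76-1.0295) = 0.5245
  Cl⁻ term: 0.0175·22.3^0.57·exp(0.008·76+0.085·24.5) = 1.514
  r_corr = 0.5245 + 1.514 = 2.038 μm/a

r_corr = 2.04 μm/a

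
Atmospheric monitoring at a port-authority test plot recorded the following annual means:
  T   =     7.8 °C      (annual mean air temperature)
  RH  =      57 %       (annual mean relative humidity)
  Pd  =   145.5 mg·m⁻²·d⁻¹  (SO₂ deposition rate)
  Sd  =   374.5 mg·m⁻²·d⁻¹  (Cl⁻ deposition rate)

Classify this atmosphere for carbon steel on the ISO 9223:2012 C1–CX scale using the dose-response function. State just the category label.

carbon steel: f(T) = +0.150·(T−10) [T≤10 °C] = -0.3300
  sulphur-dioxide contribution → 53.02 μm/a
  chloride contribution → 36.02 μm/a
  ⇒ r_corr(carbon steel) = 89.04 μm/a
89 μm/a falls in (80, 200] for carbon steel → category C5

C5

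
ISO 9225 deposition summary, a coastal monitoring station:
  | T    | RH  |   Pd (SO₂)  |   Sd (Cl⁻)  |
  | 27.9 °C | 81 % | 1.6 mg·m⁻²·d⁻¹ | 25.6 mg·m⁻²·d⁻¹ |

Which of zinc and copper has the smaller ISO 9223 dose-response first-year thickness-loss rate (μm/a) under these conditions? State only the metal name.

zinc: T>10 °C ⇒ hinge -0.071·(27.9−10) = -1.2709
  Pd branch = 0.0129·Pd^0.44·e^(0.046·RH+f) = 0.1848 μm/a
  Sd branch = 0.0175·Sd^0.57·e^(0.008·RH+0.085·T) = 2.276 μm/a
  sum: 0.1848 + 2.276 → r_corr = 2.46 μm/a
copper: T>10 °C ⇒ hinge -0.080·(27.9−10) = -1.4320
  SO₂ term: 0.0053·1.6^0.26·exp(0.059·81-1.4320) = 0.1702
  Sd branch = 0.01025·Sd^0.27·e^(0.036·RH+0.049·T) = 1.783 μm/a
  sum: 0.1702 + 1.783 → r_corr = 1.953 μm/a
Ordering by μm/a: zinc (2.46) > copper (1.95)

copper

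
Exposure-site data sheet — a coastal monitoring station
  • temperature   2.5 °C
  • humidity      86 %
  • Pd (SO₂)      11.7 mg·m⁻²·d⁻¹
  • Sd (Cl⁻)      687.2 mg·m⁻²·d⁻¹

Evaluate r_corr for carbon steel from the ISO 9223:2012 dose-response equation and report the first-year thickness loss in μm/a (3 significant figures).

carbon steel: f(T) = +0.150·(T−10) [T≤10 °C] = -1.1250
  Pd branch = 1.77·Pd^0.52·e^(0.02·RH+f) = 11.53 μm/a
  Sd branch = 0.102·Sd^0.62·e^(0.033·RH+0.04·T) = 110.5 μm/a
  r_corr = 11.53 + 110.5 = 122.1 μm/a

r_corr = 122 μm/a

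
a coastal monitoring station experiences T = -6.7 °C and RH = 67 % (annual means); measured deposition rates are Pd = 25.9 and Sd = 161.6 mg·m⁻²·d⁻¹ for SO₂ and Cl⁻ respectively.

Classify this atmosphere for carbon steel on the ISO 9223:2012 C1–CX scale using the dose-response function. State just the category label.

carbon steel: T≤10 °C ⇒ hinge +0.150·(-6.7−10) = -2.5050
  SO₂ term: 1.77·25.9^0.52·exp(0.02·67-2.5050) = 2.999
  Sd branch = 0.102·Sd^0.62·e^(0.033·RH+0.04·T) = 16.66 μm/a
  sum: 2.999 + 16.66 → r_corr = 19.66 μm/a
ISO 9223 Table 2 (carbon steel): 1.3 < 19.7 ≤ 25 μm/a ⇒ C2

C2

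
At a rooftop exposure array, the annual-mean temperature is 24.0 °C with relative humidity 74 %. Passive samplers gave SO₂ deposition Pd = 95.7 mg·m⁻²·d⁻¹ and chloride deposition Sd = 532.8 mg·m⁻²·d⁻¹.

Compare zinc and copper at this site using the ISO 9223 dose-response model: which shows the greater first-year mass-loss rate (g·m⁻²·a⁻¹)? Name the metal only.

zinc

zinc: T>10 °C ⇒ hinge -0.071·(24.0−10) = -0.9940
  sulphur-dioxide contribution → 1.069 μm/a
  chloride contribution → 8.715 μm/a
  total first-year rate 9.783 μm/a
  mass loss = 9.783 μm/a × 7.14 g/cm³ = 69.85 g·m⁻²·a⁻¹
copper: f(T) = -0.080·(T−10) [T>10 °C] = -1.1200
  sulphur-dioxide contribution → 0.4457 μm/a
  chloride contribution → 2.598 μm/a
  ⇒ r_corr(copper) = 3.043 μm/a
  mass loss = 3.043 μm/a × 8.96 g/cm³ = 27.27 g·m⁻²·a⁻¹
Ordering by g·m⁻²·a⁻¹: zinc (69.9) > copper (27.3)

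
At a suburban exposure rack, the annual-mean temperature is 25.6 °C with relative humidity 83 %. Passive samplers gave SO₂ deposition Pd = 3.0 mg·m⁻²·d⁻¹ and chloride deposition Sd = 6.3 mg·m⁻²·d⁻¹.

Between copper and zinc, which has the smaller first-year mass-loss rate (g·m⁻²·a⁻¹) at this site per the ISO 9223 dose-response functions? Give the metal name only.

zinc

copper: T>10 °C ⇒ hinge -0.080·(25.6−10) = -1.2480
  Pd branch = 0.0053·Pd^0.26·e^(0.059·RH+f) = 0.2711 μm/a
  Cl⁻ term: 0.01025·6.3^0.27·exp(0.036·83+0.049·25.6) = 1.172
  sum: 0.2711 + 1.172 → r_corr = 1.443 μm/a
  mass loss = 1.443 μm/a × 8.96 g/cm³ = 12.93 g·m⁻²·a⁻¹
zinc: f(T) = -0.071·(T−10) [T>10 °C] = -1.1076
  SO₂ term: 0.0129·3.0^0.44·exp(0.046·83-1.1076) = 0.3145
  Sd branch = 0.0175·Sd^0.57·e^(0.008·RH+0.085·T) = 0.8552 μm/a
  sum: 0.3145 + 0.8552 → r_corr = 1.17 μm/a
  mass loss = 1.17 μm/a × 7.14 g/cm³ = 8.352 g·m⁻²·a⁻¹
Ordering by g·m⁻²·a⁻¹: copper (12.9) > zinc (8.35)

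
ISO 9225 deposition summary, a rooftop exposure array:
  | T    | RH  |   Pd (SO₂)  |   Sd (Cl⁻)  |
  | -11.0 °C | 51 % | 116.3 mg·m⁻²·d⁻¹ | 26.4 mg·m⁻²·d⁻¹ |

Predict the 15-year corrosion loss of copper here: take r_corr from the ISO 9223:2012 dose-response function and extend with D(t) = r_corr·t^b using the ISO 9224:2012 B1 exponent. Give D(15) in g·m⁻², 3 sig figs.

D(15) = 6.38 g·m⁻²

copper: T≤10 °C ⇒ hinge +0.126·(-11.0−10) = -2.6460
  SO₂ term: 0.0053·116.3^0.26·exp(0.059·51-2.6460) = 0.02624
  Cl⁻ term: 0.01025·26.4^0.27·exp(0.036·51+0.049·-11.0) = 0.09075
  r_corr = 0.02624 + 0.09075 = 0.117 μm/a
ISO 9224: D(t) = r_corr · t^b with b = 0.667 (copper, B1)
  D(15) = 0.117 × 15^0.667 = 0.117 × 6.088 = 0.7122 μm
  Mass loss = 0.7122 μm × 8.96 g/cm³ = 6.381 g·m⁻²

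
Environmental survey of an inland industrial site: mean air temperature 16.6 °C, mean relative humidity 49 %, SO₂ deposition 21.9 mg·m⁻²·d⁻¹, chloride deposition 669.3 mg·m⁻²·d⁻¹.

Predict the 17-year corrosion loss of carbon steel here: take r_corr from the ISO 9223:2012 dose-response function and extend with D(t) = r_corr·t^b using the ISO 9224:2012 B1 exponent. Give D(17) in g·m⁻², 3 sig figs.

D(17) = 2.52e+03 g·m⁻²

carbon steel: temperature factor f = -0.054·(6.6) = -0.3564
  SO₂ term: 1.77·21.9^0.52·exp(0.02·49-0.3564) = 16.44
  Cl⁻ term: 0.102·669.3^0.62·exp(0.033·49+0.04·16.6) = 56.38
  r_corr = 16.44 + 56.38 = 72.82 μm/a
ISO 9224: D(t) = r_corr · t^b with b = 0.523 (carbon steel, B1)
  D(17) = 72.82 × 17^0.523 = 72.82 × 4.401 = 320.4 μm
  Mass loss = 320.4 μm × 7.85 g/cm³ = 2515 g·m⁻²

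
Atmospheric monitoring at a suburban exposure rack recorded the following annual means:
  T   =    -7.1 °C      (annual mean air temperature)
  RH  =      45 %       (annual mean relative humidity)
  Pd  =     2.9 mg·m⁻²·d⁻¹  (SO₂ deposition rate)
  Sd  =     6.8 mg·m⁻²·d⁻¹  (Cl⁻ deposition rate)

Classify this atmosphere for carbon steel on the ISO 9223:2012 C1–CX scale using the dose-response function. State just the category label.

carbon steel: T≤10 °C ⇒ hinge +0.150·(-7.1−10) = -2.5650
  sulphur-dioxide contribution → 0.5825 μm/a
  chloride contribution → 1.113 μm/a
  total first-year rate 1.695 μm/a
1.7 μm/a falls in (1.3, 25] for carbon steel → category C2

C2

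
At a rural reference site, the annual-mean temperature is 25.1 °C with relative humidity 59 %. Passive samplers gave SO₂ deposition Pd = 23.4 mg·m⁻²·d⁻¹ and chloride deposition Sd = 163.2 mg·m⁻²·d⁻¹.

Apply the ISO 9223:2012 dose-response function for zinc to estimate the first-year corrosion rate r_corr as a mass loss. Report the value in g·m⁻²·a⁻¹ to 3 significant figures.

zinc: T>10 °C ⇒ hinge -0.071·(25.1−10) = -1.0721
  sulphur-dioxide contribution → 0.2668 μm/a
  chloride contribution → 4.324 μm/a
  total first-year rate 4.59 μm/a
Convert to mass loss: 4.59 μm/a × 7.14 g/cm³ = 32.77 g·m⁻²·a⁻¹

r_corr = 32.8 g·m⁻²·a⁻¹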